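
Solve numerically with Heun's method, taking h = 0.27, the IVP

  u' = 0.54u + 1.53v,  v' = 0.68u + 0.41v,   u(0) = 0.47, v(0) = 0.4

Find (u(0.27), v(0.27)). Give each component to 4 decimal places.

Heun on (u,v): k1 = f(t_n, state_n); k2 = f(t_n + h, state_n + h·k1); state_{n+1} = state_n + (h/2)·(k1 + k2).
0.000000: (0.470000, 0.400000)
  k1 = (0.865800, 0.483600)
  predictor → (0.703766, 0.530572)
  k2 = (1.191809, 0.696095)
  → (0.747777, 0.559259)
(u(0.27), v(0.27)) ≈ (0.7478, 0.5593)

0.7478, 0.5593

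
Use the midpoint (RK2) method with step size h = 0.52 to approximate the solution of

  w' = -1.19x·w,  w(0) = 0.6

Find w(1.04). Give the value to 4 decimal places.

0.2996

Midpoint: k1 = f(x_n, w_n); k2 = f(x_n + h/2, w_n + (h/2)·k1); w_{n+1} = w_n + h·k2.
x=0.000000, w=0.600000:
  k1 = f(0.000000, 0.600000) = 0.000000
  k2 = f(0.260000, 0.600000) = -0.185640
  w ← 0.600000 + 0.52·(-0.185640) = 0.503467
x=0.520000, w=0.503467:
  k1 = f(0.520000, 0.503467) = -0.311546
  k2 = f(0.780000, 0.422465) = -0.392132
  w ← 0.503467 + 0.52·(-0.392132) = 0.299558
w(1.04) ≈ 0.2996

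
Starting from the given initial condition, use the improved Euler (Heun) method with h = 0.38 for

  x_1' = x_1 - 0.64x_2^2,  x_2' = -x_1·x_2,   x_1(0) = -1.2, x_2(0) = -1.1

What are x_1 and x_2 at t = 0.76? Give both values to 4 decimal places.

Heun on (x_1,x_2): k1 = f(t_n, state_n); k2 = f(t_n + h, state_n + h·k1); state_{n+1} = state_n + (h/2)·(k1 + k2).
0.000000: (-1.200000, -1.100000)
  k1 = (-1.974400, -1.320000)
  predictor → (-1.950272, -1.601600)
  k2 = (-3.591950, -3.123556)
  → (-2.257607, -1.944276)
0.380000: (-2.257607, -1.944276)
  k1 = (-4.676939, -4.389409)
  predictor → (-4.034844, -3.612251)
  k2 = (-12.385793, -14.574868)
  → (-5.499526, -5.547488)
(x_1(0.76), x_2(0.76)) ≈ (-5.4995, -5.5475)

-5.4995, -5.5475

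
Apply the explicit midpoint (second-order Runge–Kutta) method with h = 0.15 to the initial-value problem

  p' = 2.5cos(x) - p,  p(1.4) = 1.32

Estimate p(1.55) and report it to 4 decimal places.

1.1679

Midpoint: k1 = f(x_n, p_n); k2 = f(x_n + h/2, p_n + (h/2)·k1); p_{n+1} = p_n + h·k2.
x=1.400000, p=1.320000:
  k1 = f(1.400000, 1.320000) = -0.895082
  k2 = f(1.475000, 1.252869) = -1.013744
  p ← 1.320000 + 0.15·(-1.013744) = 1.167938
p(1.55) ≈ 1.1679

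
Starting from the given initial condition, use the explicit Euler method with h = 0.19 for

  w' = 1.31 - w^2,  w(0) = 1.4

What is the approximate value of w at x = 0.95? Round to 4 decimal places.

1.1568

Euler: w_{n+1} = w_n + h·f(x_n, w_n).
x=0.000000, w=1.400000: f=-0.650000 → w ← 1.400000 + 0.19·(-0.650000) = 1.276500
x=0.190000, w=1.276500: f=-0.319452 → w ← 1.276500 + 0.19·(-0.319452) = 1.215804
x=0.380000, w=1.215804: f=-0.168180 → w ← 1.215804 + 0.19·(-0.168180) = 1.183850
x=0.570000, w=1.183850: f=-0.091501 → w ← 1.183850 + 0.19·(-0.091501) = 1.166465
x=0.760000, w=1.166465: f=-0.050640 → w ← 1.166465 + 0.19·(-0.050640) = 1.156843
w(0.95) ≈ 1.1568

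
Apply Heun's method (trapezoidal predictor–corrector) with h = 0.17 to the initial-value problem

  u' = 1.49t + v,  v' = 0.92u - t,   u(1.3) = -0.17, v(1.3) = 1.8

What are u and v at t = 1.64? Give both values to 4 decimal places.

Heun on (u,v): k1 = f(t_n, state_n); k2 = f(t_n + h, state_n + h·k1); state_{n+1} = state_n + (h/2)·(k1 + k2).
1.300000: (-0.170000, 1.800000)
  k1 = (3.737000, -1.456400)
  predictor → (0.465290, 1.552412)
  k2 = (3.742712, -1.041933)
  → (0.465776, 1.587642)
1.470000: (0.465776, 1.587642)
  k1 = (3.777942, -1.041487)
  predictor → (1.108026, 1.410589)
  k2 = (3.854189, -0.620616)
  → (1.114507, 1.446363)
(u(1.64), v(1.64)) ≈ (1.1145, 1.4464)

1.1145, 1.4464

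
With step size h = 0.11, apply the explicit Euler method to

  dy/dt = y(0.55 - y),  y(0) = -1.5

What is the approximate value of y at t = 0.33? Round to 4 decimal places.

-3.0543

Euler: y_{n+1} = y_n + h·f(t_n, y_n).
t=0.000000, y=-1.500000: f=-3.075000 → y ← -1.500000 + 0.11·(-3.075000) = -1.838250
t=0.110000, y=-1.838250: f=-4.390201 → y ← -1.838250 + 0.11·(-4.390201) = -2.321172
t=0.220000, y=-2.321172: f=-6.664484 → y ← -2.321172 + 0.11·(-6.664484) = -3.054265
y(0.33) ≈ -3.0543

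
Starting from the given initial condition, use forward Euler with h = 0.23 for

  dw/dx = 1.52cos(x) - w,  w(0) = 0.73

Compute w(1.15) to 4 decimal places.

Euler: w_{n+1} = w_n + h·f(x_n, w_n).
x=0.000000, w=0.730000: f=0.790000 → w ← 0.730000 + 0.23·0.790000 = 0.911700
x=0.230000, w=0.911700: f=0.568273 → w ← 0.911700 + 0.23·0.568273 = 1.042403
x=0.460000, w=1.042403: f=0.319597 → w ← 1.042403 + 0.23·0.319597 = 1.115910
x=0.690000, w=1.115910: f=0.056384 → w ← 1.115910 + 0.23·0.056384 = 1.128878
x=0.920000, w=1.128878: f=-0.208032 → w ← 1.128878 + 0.23·(-0.208032) = 1.081031
w(1.15) ≈ 1.0810

1.0810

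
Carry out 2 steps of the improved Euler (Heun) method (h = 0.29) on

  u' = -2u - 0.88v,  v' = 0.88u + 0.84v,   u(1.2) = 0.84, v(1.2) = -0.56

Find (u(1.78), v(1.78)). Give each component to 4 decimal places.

Heun on (u,v): k1 = f(s_n, state_n); k2 = f(s_n + h, state_n + h·k1); state_{n+1} = state_n + (h/2)·(k1 + k2).
1.200000: (0.840000, -0.560000)
  k1 = (-1.187200, 0.268800)
  predictor → (0.495712, -0.482048)
  k2 = (-0.567222, 0.031306)
  → (0.585609, -0.516485)
1.490000: (0.585609, -0.516485)
  k1 = (-0.716711, 0.081489)
  predictor → (0.377763, -0.492853)
  k2 = (-0.321815, -0.081565)
  → (0.435023, -0.516496)
(u(1.78), v(1.78)) ≈ (0.4350, -0.5165)

0.4350, -0.5165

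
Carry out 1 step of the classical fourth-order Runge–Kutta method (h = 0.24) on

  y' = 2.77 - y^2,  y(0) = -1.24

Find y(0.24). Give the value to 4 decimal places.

RK4: k1 = f(t_n, y_n); k2 = f(t_n + h/2, y_n + (h/2)·k1); k3 = f(t_n + h/2, y_n + (h/2)·k2); k4 = f(t_n + h, y_n + h·k3); y_{n+1} = y_n + (h/6)·(k1 + 2k2 + 2k3 + k4).
t=0.000000, y=-1.240000:
  k1 = f(0.000000, -1.240000) = 1.232400
  k2 = f(0.120000, -1.092112) = 1.577291
  k3 = f(0.120000, -1.050725) = 1.665977
  k4 = f(0.240000, -0.840166) = 2.064122
  y ← -1.240000 + (0.24/6)·(k1 + 2k2 + 2k3 + k4) = -0.848678
y(0.24) ≈ -0.8487

-0.8487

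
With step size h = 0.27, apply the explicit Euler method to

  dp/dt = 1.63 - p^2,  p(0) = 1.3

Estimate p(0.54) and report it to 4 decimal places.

Euler: p_{n+1} = p_n + h·f(t_n, p_n).
t=0.000000, p=1.300000: f=-0.060000 → p ← 1.300000 + 0.27·(-0.060000) = 1.283800
t=0.270000, p=1.283800: f=-0.018142 → p ← 1.283800 + 0.27·(-0.018142) = 1.278902
p(0.54) ≈ 1.2789

1.2789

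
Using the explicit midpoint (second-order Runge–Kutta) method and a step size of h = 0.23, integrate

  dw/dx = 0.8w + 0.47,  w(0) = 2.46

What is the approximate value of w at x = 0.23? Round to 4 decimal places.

3.0723

Midpoint: k1 = f(x_n, w_n); k2 = f(x_n + h/2, w_n + (h/2)·k1); w_{n+1} = w_n + h·k2.
x=0.000000, w=2.460000:
  k1 = f(0.000000, 2.460000) = 2.438000
  k2 = f(0.115000, 2.740370) = 2.662296
  w ← 2.460000 + 0.23·2.662296 = 3.072328
w(0.23) ≈ 3.0723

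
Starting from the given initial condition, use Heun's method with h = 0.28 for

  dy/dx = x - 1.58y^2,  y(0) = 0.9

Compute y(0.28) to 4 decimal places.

0.6951

Heun: k1 = f(x_n, y_n); k2 = f(x_n + h, y_n + h·k1); y_{n+1} = y_n + (h/2)·(k1 + k2).
x=0.000000, y=0.900000:
  k1 = f(0.000000, 0.900000) = -1.279800
  k2 = f(0.280000, 0.541656) = -0.183558
  y ← 0.900000 + (0.28/2)·(-1.279800 + (-0.183558)) = 0.695130
y(0.28) ≈ 0.6951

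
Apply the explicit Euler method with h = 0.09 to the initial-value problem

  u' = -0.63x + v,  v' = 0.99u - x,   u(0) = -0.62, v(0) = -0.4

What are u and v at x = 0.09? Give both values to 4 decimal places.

-0.6560, -0.4552

Euler on (u,v): u_{n+1} = u_n + h·u', v_{n+1} = v_n + h·v'.
0.000000: (-0.620000, -0.400000); f=(-0.400000, -0.613800) → (-0.656000, -0.455242)
(u(0.09), v(0.09)) ≈ (-0.6560, -0.4552)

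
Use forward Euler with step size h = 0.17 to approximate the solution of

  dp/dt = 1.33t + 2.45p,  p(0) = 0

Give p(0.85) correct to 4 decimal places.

Euler: p_{n+1} = p_n + h·f(t_n, p_n).
t=0.000000, p=0.000000: f=0.000000 → p ← 0.000000 + 0.17·0.000000 = 0.000000
t=0.170000, p=0.000000: f=0.226100 → p ← 0.000000 + 0.17·0.226100 = 0.038437
t=0.340000, p=0.038437: f=0.546371 → p ← 0.038437 + 0.17·0.546371 = 0.131320
t=0.510000, p=0.131320: f=1.000034 → p ← 0.131320 + 0.17·1.000034 = 0.301326
t=0.680000, p=0.301326: f=1.642648 → p ← 0.301326 + 0.17·1.642648 = 0.580576
p(0.85) ≈ 0.5806

0.5806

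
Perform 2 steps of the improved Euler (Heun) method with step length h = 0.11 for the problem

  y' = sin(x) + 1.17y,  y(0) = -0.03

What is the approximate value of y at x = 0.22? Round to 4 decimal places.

Heun: k1 = f(x_n, y_n); k2 = f(x_n + h, y_n + h·k1); y_{n+1} = y_n + (h/2)·(k1 + k2).
x=0.000000, y=-0.030000:
  k1 = f(0.000000, -0.030000) = -0.035100
  k2 = f(0.110000, -0.033861) = 0.070161
  y ← -0.030000 + (0.11/2)·(-0.035100 + 0.070161) = -0.028072
x=0.110000, y=-0.028072:
  k1 = f(0.110000, -0.028072) = 0.076934
  k2 = f(0.220000, -0.019609) = 0.195287
  y ← -0.028072 + (0.11/2)·(0.076934 + 0.195287) = -0.013099
y(0.22) ≈ -0.0131

-0.0131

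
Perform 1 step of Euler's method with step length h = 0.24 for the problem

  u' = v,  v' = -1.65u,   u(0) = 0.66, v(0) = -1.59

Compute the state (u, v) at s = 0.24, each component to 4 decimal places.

Euler on (u,v): u_{n+1} = u_n + h·u', v_{n+1} = v_n + h·v'.
0.000000: (0.660000, -1.590000); f=(-1.590000, -1.089000) → (0.278400, -1.851360)
(u(0.24), v(0.24)) ≈ (0.2784, -1.8514)

0.2784, -1.8514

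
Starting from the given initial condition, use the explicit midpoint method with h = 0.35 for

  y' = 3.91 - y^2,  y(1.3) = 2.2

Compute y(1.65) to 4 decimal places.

Midpoint: k1 = f(s_n, y_n); k2 = f(s_n + h/2, y_n + (h/2)·k1); y_{n+1} = y_n + h·k2.
s=1.300000, y=2.200000:
  k1 = f(1.300000, 2.200000) = -0.930000
  k2 = f(1.475000, 2.037250) = -0.240388
  y ← 2.200000 + 0.35·(-0.240388) = 2.115864
y(1.65) ≈ 2.1159

2.1159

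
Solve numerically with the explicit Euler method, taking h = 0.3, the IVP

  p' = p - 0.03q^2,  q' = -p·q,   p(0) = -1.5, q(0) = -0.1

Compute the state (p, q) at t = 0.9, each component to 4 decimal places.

Euler on (p,q): p_{n+1} = p_n + h·p', q_{n+1} = q_n + h·q'.
0.000000: (-1.500000, -0.100000); f=(-1.500300, -0.150000) → (-1.950090, -0.145000)
0.300000: (-1.950090, -0.145000); f=(-1.950721, -0.282763) → (-2.535306, -0.229829)
0.600000: (-2.535306, -0.229829); f=(-2.536891, -0.582687) → (-3.296373, -0.404635)
(p(0.9), q(0.9)) ≈ (-3.2964, -0.4046)

-3.2964, -0.4046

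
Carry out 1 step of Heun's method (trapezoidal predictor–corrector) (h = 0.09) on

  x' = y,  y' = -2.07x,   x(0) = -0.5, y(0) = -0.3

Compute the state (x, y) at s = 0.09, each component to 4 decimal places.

Heun on (x,y): k1 = f(s_n, state_n); k2 = f(s_n + h, state_n + h·k1); state_{n+1} = state_n + (h/2)·(k1 + k2).
0.000000: (-0.500000, -0.300000)
  k1 = (-0.300000, 1.035000)
  predictor → (-0.527000, -0.206850)
  k2 = (-0.206850, 1.090890)
  → (-0.522808, -0.204335)
(x(0.09), y(0.09)) ≈ (-0.5228, -0.2043)

-0.5228, -0.2043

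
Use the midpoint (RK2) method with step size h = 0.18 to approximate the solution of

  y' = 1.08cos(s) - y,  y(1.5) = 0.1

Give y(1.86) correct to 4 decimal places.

Midpoint: k1 = f(s_n, y_n); k2 = f(s_n + h/2, y_n + (h/2)·k1); y_{n+1} = y_n + h·k2.
s=1.500000, y=0.100000:
  k1 = f(1.500000, 0.100000) = -0.023604
  k2 = f(1.590000, 0.097876) = -0.118614
  y ← 0.100000 + 0.18·(-0.118614) = 0.078649
s=1.680000, y=0.078649:
  k1 = f(1.680000, 0.078649) = -0.196355
  k2 = f(1.770000, 0.060977) = -0.274697
  y ← 0.078649 + 0.18·(-0.274697) = 0.029204
y(1.86) ≈ 0.0292

0.0292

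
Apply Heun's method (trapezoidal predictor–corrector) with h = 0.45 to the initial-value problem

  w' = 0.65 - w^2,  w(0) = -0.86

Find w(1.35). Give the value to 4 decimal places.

Heun: k1 = f(x_n, w_n); k2 = f(x_n + h, w_n + h·k1); w_{n+1} = w_n + (h/2)·(k1 + k2).
x=0.000000, w=-0.860000:
  k1 = f(0.000000, -0.860000) = -0.089600
  k2 = f(0.450000, -0.900320) = -0.160576
  w ← -0.860000 + (0.45/2)·(-0.089600 + (-0.160576)) = -0.916290
x=0.450000, w=-0.916290:
  k1 = f(0.450000, -0.916290) = -0.189587
  k2 = f(0.900000, -1.001604) = -0.353210
  w ← -0.916290 + (0.45/2)·(-0.189587 + (-0.353210)) = -1.038419
x=0.900000, w=-1.038419:
  k1 = f(0.900000, -1.038419) = -0.428314
  k2 = f(1.350000, -1.231160) = -0.865755
  w ← -1.038419 + (0.45/2)·(-0.428314 + (-0.865755)) = -1.329584
w(1.35) ≈ -1.3296

-1.3296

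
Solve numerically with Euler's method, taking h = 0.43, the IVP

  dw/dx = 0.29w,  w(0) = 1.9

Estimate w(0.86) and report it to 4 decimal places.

2.4034

Euler: w_{n+1} = w_n + h·f(x_n, w_n).
x=0.000000, w=1.900000: f=0.551000 → w ← 1.900000 + 0.43·0.551000 = 2.136930
x=0.430000, w=2.136930: f=0.619710 → w ← 2.136930 + 0.43·0.619710 = 2.403405
w(0.86) ≈ 2.4034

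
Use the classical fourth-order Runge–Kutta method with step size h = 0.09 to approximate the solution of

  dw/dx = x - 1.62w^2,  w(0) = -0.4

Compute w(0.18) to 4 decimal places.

RK4: k1 = f(x_n, w_n); k2 = f(x_n + h/2, w_n + (h/2)·k1); k3 = f(x_n + h/2, w_n + (h/2)·k2); k4 = f(x_n + h, w_n + h·k3); w_{n+1} = w_n + (h/6)·(k1 + 2k2 + 2k3 + k4).
x=0.000000, w=-0.400000:
  k1 = f(0.000000, -0.400000) = -0.259200
  k2 = f(0.045000, -0.411664) = -0.229537
  k3 = f(0.045000, -0.410329) = -0.227759
  k4 = f(0.090000, -0.420498) = -0.196447
  w ← -0.400000 + (0.09/6)·(k1 + 2k2 + 2k3 + k4) = -0.420554
x=0.090000, w=-0.420554:
  k1 = f(0.090000, -0.420554) = -0.196522
  k2 = f(0.135000, -0.429397) = -0.163699
  k3 = f(0.135000, -0.427920) = -0.161647
  k4 = f(0.180000, -0.435102) = -0.126688
  w ← -0.420554 + (0.09/6)·(k1 + 2k2 + 2k3 + k4) = -0.435162
w(0.18) ≈ -0.4352

-0.4352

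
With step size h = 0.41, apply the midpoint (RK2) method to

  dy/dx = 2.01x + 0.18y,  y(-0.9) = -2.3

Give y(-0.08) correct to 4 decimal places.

Midpoint: k1 = f(x_n, y_n); k2 = f(x_n + h/2, y_n + (h/2)·k1); y_{n+1} = y_n + h·k2.
x=-0.900000, y=-2.300000:
  k1 = f(-0.900000, -2.300000) = -2.223000
  k2 = f(-0.695000, -2.755715) = -1.892979
  y ← -2.300000 + 0.41·(-1.892979) = -3.076121
x=-0.490000, y=-3.076121:
  k1 = f(-0.490000, -3.076121) = -1.538602
  k2 = f(-0.285000, -3.391535) = -1.183326
  y ← -3.076121 + 0.41·(-1.183326) = -3.561285
y(-0.08) ≈ -3.5613

-3.5613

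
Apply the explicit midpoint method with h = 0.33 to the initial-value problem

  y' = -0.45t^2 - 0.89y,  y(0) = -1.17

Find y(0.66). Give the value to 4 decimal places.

Midpoint: k1 = f(t_n, y_n); k2 = f(t_n + h/2, y_n + (h/2)·k1); y_{n+1} = y_n + h·k2.
t=0.000000, y=-1.170000:
  k1 = f(0.000000, -1.170000) = 1.041300
  k2 = f(0.165000, -0.998185) = 0.876134
  y ← -1.170000 + 0.33·0.876134 = -0.880876
t=0.330000, y=-0.880876:
  k1 = f(0.330000, -0.880876) = 0.734974
  k2 = f(0.495000, -0.759605) = 0.565787
  y ← -0.880876 + 0.33·0.565787 = -0.694166
y(0.66) ≈ -0.6942

-0.6942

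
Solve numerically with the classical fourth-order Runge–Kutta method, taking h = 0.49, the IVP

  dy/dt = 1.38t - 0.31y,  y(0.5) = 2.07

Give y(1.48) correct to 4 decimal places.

2.7112

RK4: k1 = f(t_n, y_n); k2 = f(t_n + h/2, y_n + (h/2)·k1); k3 = f(t_n + h/2, y_n + (h/2)·k2); k4 = f(t_n + h, y_n + h·k3); y_{n+1} = y_n + (h/6)·(k1 + 2k2 + 2k3 + k4).
t=0.500000, y=2.070000:
  k1 = f(0.500000, 2.070000) = 0.048300
  k2 = f(0.745000, 2.081833) = 0.382732
  k3 = f(0.745000, 2.163769) = 0.357332
  k4 = f(0.990000, 2.245092) = 0.670221
  y ← 2.070000 + (0.49/6)·(k1 + 2k2 + 2k3 + k4) = 2.249556
t=0.990000, y=2.249556:
  k1 = f(0.990000, 2.249556) = 0.668838
  k2 = f(1.235000, 2.413421) = 0.956139
  k3 = f(1.235000, 2.483810) = 0.934319
  k4 = f(1.480000, 2.707372) = 1.203115
  y ← 2.249556 + (0.49/6)·(k1 + 2k2 + 2k3 + k4) = 2.711207
y(1.48) ≈ 2.7112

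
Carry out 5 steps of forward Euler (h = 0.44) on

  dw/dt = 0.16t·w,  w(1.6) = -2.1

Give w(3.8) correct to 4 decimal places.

Euler: w_{n+1} = w_n + h·f(t_n, w_n).
t=1.600000, w=-2.100000: f=-0.537600 → w ← -2.100000 + 0.44·(-0.537600) = -2.336544
t=2.040000, w=-2.336544: f=-0.762648 → w ← -2.336544 + 0.44·(-0.762648) = -2.672109
t=2.480000, w=-2.672109: f=-1.060293 → w ← -2.672109 + 0.44·(-1.060293) = -3.138638
t=2.920000, w=-3.138638: f=-1.466372 → w ← -3.138638 + 0.44·(-1.466372) = -3.783842
t=3.360000, w=-3.783842: f=-2.034193 → w ← -3.783842 + 0.44·(-2.034193) = -4.678887
w(3.8) ≈ -4.6789

-4.6789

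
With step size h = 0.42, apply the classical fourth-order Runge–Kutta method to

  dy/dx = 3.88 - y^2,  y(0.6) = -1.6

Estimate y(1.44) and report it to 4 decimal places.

0.9238

RK4: k1 = f(x_n, y_n); k2 = f(x_n + h/2, y_n + (h/2)·k1); k3 = f(x_n + h/2, y_n + (h/2)·k2); k4 = f(x_n + h, y_n + h·k3); y_{n+1} = y_n + (h/6)·(k1 + 2k2 + 2k3 + k4).
x=0.600000, y=-1.600000:
  k1 = f(0.600000, -1.600000) = 1.320000
  k2 = f(0.810000, -1.322800) = 2.130200
  k3 = f(0.810000, -1.152658) = 2.551380
  k4 = f(1.020000, -0.528421) = 3.600772
  y ← -1.600000 + (0.42/6)·(k1 + 2k2 + 2k3 + k4) = -0.600125
x=1.020000, y=-0.600125:
  k1 = f(1.020000, -0.600125) = 3.519850
  k2 = f(1.230000, 0.139044) = 3.860667
  k3 = f(1.230000, 0.210615) = 3.835641
  k4 = f(1.440000, 1.010845) = 2.858193
  y ← -0.600125 + (0.42/6)·(k1 + 2k2 + 2k3 + k4) = 0.923821
y(1.44) ≈ 0.9238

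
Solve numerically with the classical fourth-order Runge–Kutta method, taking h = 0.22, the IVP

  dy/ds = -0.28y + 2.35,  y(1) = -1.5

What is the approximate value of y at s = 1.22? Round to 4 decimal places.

RK4: k1 = f(s_n, y_n); k2 = f(s_n + h/2, y_n + (h/2)·k1); k3 = f(s_n + h/2, y_n + (h/2)·k2); k4 = f(s_n + h, y_n + h·k3); y_{n+1} = y_n + (h/6)·(k1 + 2k2 + 2k3 + k4).
s=1.000000, y=-1.500000:
  k1 = f(1.000000, -1.500000) = 2.770000
  k2 = f(1.110000, -1.195300) = 2.684684
  k3 = f(1.110000, -1.204685) = 2.687312
  k4 = f(1.220000, -0.908791) = 2.604462
  y ← -1.500000 + (0.22/6)·(k1 + 2k2 + 2k3 + k4) = -0.908990
y(1.22) ≈ -0.9090

-0.9090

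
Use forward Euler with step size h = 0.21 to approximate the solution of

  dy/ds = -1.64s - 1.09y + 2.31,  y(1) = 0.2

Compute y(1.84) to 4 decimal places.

Euler: y_{n+1} = y_n + h·f(s_n, y_n).
s=1.000000, y=0.200000: f=0.452000 → y ← 0.200000 + 0.21·0.452000 = 0.294920
s=1.210000, y=0.294920: f=0.004137 → y ← 0.294920 + 0.21·0.004137 = 0.295789
s=1.420000, y=0.295789: f=-0.341210 → y ← 0.295789 + 0.21·(-0.341210) = 0.224135
s=1.630000, y=0.224135: f=-0.607507 → y ← 0.224135 + 0.21·(-0.607507) = 0.096558
y(1.84) ≈ 0.0966

0.0966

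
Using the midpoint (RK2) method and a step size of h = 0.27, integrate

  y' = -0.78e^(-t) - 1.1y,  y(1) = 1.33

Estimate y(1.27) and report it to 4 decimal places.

0.9375

Midpoint: k1 = f(t_n, y_n); k2 = f(t_n + h/2, y_n + (h/2)·k1); y_{n+1} = y_n + h·k2.
t=1.000000, y=1.330000:
  k1 = f(1.000000, 1.330000) = -1.749946
  k2 = f(1.135000, 1.093757) = -1.453842
  y ← 1.330000 + 0.27·(-1.453842) = 0.937463
y(1.27) ≈ 0.9375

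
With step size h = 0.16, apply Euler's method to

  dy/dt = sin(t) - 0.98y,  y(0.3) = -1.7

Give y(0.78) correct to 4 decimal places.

-0.8327

Euler: y_{n+1} = y_n + h·f(t_n, y_n).
t=0.300000, y=-1.700000: f=1.961520 → y ← -1.700000 + 0.16·1.961520 = -1.386157
t=0.460000, y=-1.386157: f=1.802382 → y ← -1.386157 + 0.16·1.802382 = -1.097776
t=0.620000, y=-1.097776: f=1.656855 → y ← -1.097776 + 0.16·1.656855 = -0.832679
y(0.78) ≈ -0.8327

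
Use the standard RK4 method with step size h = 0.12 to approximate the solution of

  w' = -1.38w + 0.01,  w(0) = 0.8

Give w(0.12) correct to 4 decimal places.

RK4: k1 = f(x_n, w_n); k2 = f(x_n + h/2, w_n + (h/2)·k1); k3 = f(x_n + h/2, w_n + (h/2)·k2); k4 = f(x_n + h, w_n + h·k3); w_{n+1} = w_n + (h/6)·(k1 + 2k2 + 2k3 + k4).
x=0.000000, w=0.800000:
  k1 = f(0.000000, 0.800000) = -1.094000
  k2 = f(0.060000, 0.734360) = -1.003417
  k3 = f(0.060000, 0.739795) = -1.010917
  k4 = f(0.120000, 0.678690) = -0.926592
  w ← 0.800000 + (0.12/6)·(k1 + 2k2 + 2k3 + k4) = 0.679015
w(0.12) ≈ 0.6790

0.6790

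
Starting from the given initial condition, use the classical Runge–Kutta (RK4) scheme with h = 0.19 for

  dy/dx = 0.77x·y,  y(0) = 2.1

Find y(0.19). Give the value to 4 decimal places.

RK4: k1 = f(x_n, y_n); k2 = f(x_n + h/2, y_n + (h/2)·k1); k3 = f(x_n + h/2, y_n + (h/2)·k2); k4 = f(x_n + h, y_n + h·k3); y_{n+1} = y_n + (h/6)·(k1 + 2k2 + 2k3 + k4).
x=0.000000, y=2.100000:
  k1 = f(0.000000, 2.100000) = 0.000000
  k2 = f(0.095000, 2.100000) = 0.153615
  k3 = f(0.095000, 2.114593) = 0.154683
  k4 = f(0.190000, 2.129390) = 0.311530
  y ← 2.100000 + (0.19/6)·(k1 + 2k2 + 2k3 + k4) = 2.129391
y(0.19) ≈ 2.1294

2.1294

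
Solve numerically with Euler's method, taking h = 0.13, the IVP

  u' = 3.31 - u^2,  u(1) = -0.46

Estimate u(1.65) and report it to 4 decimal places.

1.3979

Euler: u_{n+1} = u_n + h·f(x_n, u_n).
x=1.000000, u=-0.460000: f=3.098400 → u ← -0.460000 + 0.13·3.098400 = -0.057208
x=1.130000, u=-0.057208: f=3.306727 → u ← -0.057208 + 0.13·3.306727 = 0.372667
x=1.260000, u=0.372667: f=3.171120 → u ← 0.372667 + 0.13·3.171120 = 0.784912
x=1.390000, u=0.784912: f=2.693913 → u ← 0.784912 + 0.13·2.693913 = 1.135121
x=1.520000, u=1.135121: f=2.021501 → u ← 1.135121 + 0.13·2.021501 = 1.397916
u(1.65) ≈ 1.3979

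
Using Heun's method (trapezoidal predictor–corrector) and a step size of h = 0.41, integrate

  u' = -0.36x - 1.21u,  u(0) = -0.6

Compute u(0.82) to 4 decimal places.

Heun: k1 = f(x_n, u_n); k2 = f(x_n + h, u_n + h·k1); u_{n+1} = u_n + (h/2)·(k1 + k2).
x=0.000000, u=-0.600000:
  k1 = f(0.000000, -0.600000) = 0.726000
  k2 = f(0.410000, -0.302340) = 0.218231
  u ← -0.600000 + (0.41/2)·(0.726000 + 0.218231) = -0.406433
x=0.410000, u=-0.406433:
  k1 = f(0.410000, -0.406433) = 0.344183
  k2 = f(0.820000, -0.265317) = 0.025834
  u ← -0.406433 + (0.41/2)·(0.344183 + 0.025834) = -0.330579
u(0.82) ≈ -0.3306

-0.3306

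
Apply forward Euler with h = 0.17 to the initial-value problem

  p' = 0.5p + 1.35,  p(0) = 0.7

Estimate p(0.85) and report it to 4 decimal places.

Euler: p_{n+1} = p_n + h·f(t_n, p_n).
t=0.000000, p=0.700000: f=1.700000 → p ← 0.700000 + 0.17·1.700000 = 0.989000
t=0.170000, p=0.989000: f=1.844500 → p ← 0.989000 + 0.17·1.844500 = 1.302565
t=0.340000, p=1.302565: f=2.001283 → p ← 1.302565 + 0.17·2.001283 = 1.642783
t=0.510000, p=1.642783: f=2.171392 → p ← 1.642783 + 0.17·2.171392 = 2.011920
t=0.680000, p=2.011920: f=2.355960 → p ← 2.011920 + 0.17·2.355960 = 2.412433
p(0.85) ≈ 2.4124

2.4124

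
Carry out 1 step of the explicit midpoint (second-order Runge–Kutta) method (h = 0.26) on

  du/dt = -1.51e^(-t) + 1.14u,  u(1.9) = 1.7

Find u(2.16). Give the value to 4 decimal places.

2.2183

Midpoint: k1 = f(t_n, u_n); k2 = f(t_n + h/2, u_n + (h/2)·k1); u_{n+1} = u_n + h·k2.
t=1.900000, u=1.700000:
  k1 = f(1.900000, 1.700000) = 1.712151
  k2 = f(2.030000, 1.922580) = 1.993424
  u ← 1.700000 + 0.26·1.993424 = 2.218290
u(2.16) ≈ 2.2183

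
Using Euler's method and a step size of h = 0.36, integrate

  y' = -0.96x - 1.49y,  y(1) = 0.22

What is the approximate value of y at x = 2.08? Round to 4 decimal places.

-0.8647

Euler: y_{n+1} = y_n + h·f(x_n, y_n).
x=1.000000, y=0.220000: f=-1.287800 → y ← 0.220000 + 0.36·(-1.287800) = -0.243608
x=1.360000, y=-0.243608: f=-0.942624 → y ← -0.243608 + 0.36·(-0.942624) = -0.582953
x=1.720000, y=-0.582953: f=-0.782601 → y ← -0.582953 + 0.36·(-0.782601) = -0.864689
y(2.08) ≈ -0.8647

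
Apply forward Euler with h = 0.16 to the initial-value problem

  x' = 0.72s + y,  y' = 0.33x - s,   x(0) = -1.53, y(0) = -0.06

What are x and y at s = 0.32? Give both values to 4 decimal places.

-1.5437, -0.2477

Euler on (x,y): x_{n+1} = x_n + h·x', y_{n+1} = y_n + h·y'.
0.000000: (-1.530000, -0.060000); f=(-0.060000, -0.504900) → (-1.539600, -0.140784)
0.160000: (-1.539600, -0.140784); f=(-0.025584, -0.668068) → (-1.543693, -0.247675)
(x(0.32), y(0.32)) ≈ (-1.5437, -0.2477)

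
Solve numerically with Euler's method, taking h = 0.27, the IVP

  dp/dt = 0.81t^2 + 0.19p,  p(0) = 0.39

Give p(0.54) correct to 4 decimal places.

Euler: p_{n+1} = p_n + h·f(t_n, p_n).
t=0.000000, p=0.390000: f=0.074100 → p ← 0.390000 + 0.27·0.074100 = 0.410007
t=0.270000, p=0.410007: f=0.136950 → p ← 0.410007 + 0.27·0.136950 = 0.446984
p(0.54) ≈ 0.4470

0.4470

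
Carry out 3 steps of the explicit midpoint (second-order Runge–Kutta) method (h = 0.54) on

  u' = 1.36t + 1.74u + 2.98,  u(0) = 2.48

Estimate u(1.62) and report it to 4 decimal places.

59.2307

Midpoint: k1 = f(t_n, u_n); k2 = f(t_n + h/2, u_n + (h/2)·k1); u_{n+1} = u_n + h·k2.
t=0.000000, u=2.480000:
  k1 = f(0.000000, 2.480000) = 7.295200
  k2 = f(0.270000, 4.449704) = 11.089685
  u ← 2.480000 + 0.54·11.089685 = 8.468430
t=0.540000, u=8.468430:
  k1 = f(0.540000, 8.468430) = 18.449468
  k2 = f(0.810000, 13.449786) = 27.484228
  u ← 8.468430 + 0.54·27.484228 = 23.309913
t=1.080000, u=23.309913:
  k1 = f(1.080000, 23.309913) = 45.008049
  k2 = f(1.350000, 35.462086) = 66.520030
  u ← 23.309913 + 0.54·66.520030 = 59.230729
u(1.62) ≈ 59.2307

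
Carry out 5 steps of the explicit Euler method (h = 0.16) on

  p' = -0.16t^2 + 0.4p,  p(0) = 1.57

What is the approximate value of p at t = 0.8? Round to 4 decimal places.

Euler: p_{n+1} = p_n + h·f(t_n, p_n).
t=0.000000, p=1.570000: f=0.628000 → p ← 1.570000 + 0.16·0.628000 = 1.670480
t=0.160000, p=1.670480: f=0.664096 → p ← 1.670480 + 0.16·0.664096 = 1.776735
t=0.320000, p=1.776735: f=0.694310 → p ← 1.776735 + 0.16·0.694310 = 1.887825
t=0.480000, p=1.887825: f=0.718266 → p ← 1.887825 + 0.16·0.718266 = 2.002748
t=0.640000, p=2.002748: f=0.735563 → p ← 2.002748 + 0.16·0.735563 = 2.120438
p(0.8) ≈ 2.1204

2.1204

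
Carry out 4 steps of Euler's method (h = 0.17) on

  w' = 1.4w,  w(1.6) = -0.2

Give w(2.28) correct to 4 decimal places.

Euler: w_{n+1} = w_n + h·f(t_n, w_n).
t=1.600000, w=-0.200000: f=-0.280000 → w ← -0.200000 + 0.17·(-0.280000) = -0.247600
t=1.770000, w=-0.247600: f=-0.346640 → w ← -0.247600 + 0.17·(-0.346640) = -0.306529
t=1.940000, w=-0.306529: f=-0.429140 → w ← -0.306529 + 0.17·(-0.429140) = -0.379483
t=2.110000, w=-0.379483: f=-0.531276 → w ← -0.379483 + 0.17·(-0.531276) = -0.469800
w(2.28) ≈ -0.4698

-0.4698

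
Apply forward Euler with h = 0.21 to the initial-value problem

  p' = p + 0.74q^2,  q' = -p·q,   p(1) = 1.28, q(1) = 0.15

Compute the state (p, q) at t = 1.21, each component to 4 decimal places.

1.5523, 0.1097

Euler on (p,q): p_{n+1} = p_n + h·p', q_{n+1} = q_n + h·q'.
1.000000: (1.280000, 0.150000); f=(1.296650, -0.192000) → (1.552296, 0.109680)
(p(1.21), q(1.21)) ≈ (1.5523, 0.1097)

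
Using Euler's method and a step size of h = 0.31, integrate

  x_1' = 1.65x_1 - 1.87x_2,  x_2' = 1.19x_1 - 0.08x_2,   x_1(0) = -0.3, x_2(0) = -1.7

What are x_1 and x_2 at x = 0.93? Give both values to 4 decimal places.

3.6511, -0.8156

Euler on (x_1,x_2): x_1_{n+1} = x_1_n + h·x_1', x_2_{n+1} = x_2_n + h·x_2'.
0.000000: (-0.300000, -1.700000); f=(2.684000, -0.221000) → (0.532040, -1.768510)
0.310000: (0.532040, -1.768510); f=(4.184980, 0.774608) → (1.829384, -1.528381)
0.620000: (1.829384, -1.528381); f=(5.876556, 2.299237) → (3.651116, -0.815618)
(x_1(0.93), x_2(0.93)) ≈ (3.6511, -0.8156)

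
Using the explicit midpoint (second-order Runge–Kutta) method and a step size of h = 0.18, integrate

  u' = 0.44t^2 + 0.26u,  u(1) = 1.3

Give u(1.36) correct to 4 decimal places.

1.6584

Midpoint: k1 = f(t_n, u_n); k2 = f(t_n + h/2, u_n + (h/2)·k1); u_{n+1} = u_n + h·k2.
t=1.000000, u=1.300000:
  k1 = f(1.000000, 1.300000) = 0.778000
  k2 = f(1.090000, 1.370020) = 0.878969
  u ← 1.300000 + 0.18·0.878969 = 1.458214
t=1.180000, u=1.458214:
  k1 = f(1.180000, 1.458214) = 0.991792
  k2 = f(1.270000, 1.547476) = 1.112020
  u ← 1.458214 + 0.18·1.112020 = 1.658378
u(1.36) ≈ 1.6584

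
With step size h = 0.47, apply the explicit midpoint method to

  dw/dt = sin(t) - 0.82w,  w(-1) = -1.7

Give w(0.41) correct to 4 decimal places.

Midpoint: k1 = f(t_n, w_n); k2 = f(t_n + h/2, w_n + (h/2)·k1); w_{n+1} = w_n + h·k2.
t=-1.000000, w=-1.700000:
  k1 = f(-1.000000, -1.700000) = 0.552529
  k2 = f(-0.765000, -1.570156) = 0.594991
  w ← -1.700000 + 0.47·0.594991 = -1.420354
t=-0.530000, w=-1.420354:
  k1 = f(-0.530000, -1.420354) = 0.659157
  k2 = f(-0.295000, -1.265452) = 0.746931
  w ← -1.420354 + 0.47·0.746931 = -1.069297
t=-0.060000, w=-1.069297:
  k1 = f(-0.060000, -1.069297) = 0.816859
  k2 = f(0.175000, -0.877335) = 0.893523
  w ← -1.069297 + 0.47·0.893523 = -0.649341
w(0.41) ≈ -0.6493

-0.6493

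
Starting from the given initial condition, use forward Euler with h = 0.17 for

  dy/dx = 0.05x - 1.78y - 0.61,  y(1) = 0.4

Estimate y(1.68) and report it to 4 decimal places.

-0.1385

Euler: y_{n+1} = y_n + h·f(x_n, y_n).
x=1.000000, y=0.400000: f=-1.272000 → y ← 0.400000 + 0.17·(-1.272000) = 0.183760
x=1.170000, y=0.183760: f=-0.878593 → y ← 0.183760 + 0.17·(-0.878593) = 0.034399
x=1.340000, y=0.034399: f=-0.604231 → y ← 0.034399 + 0.17·(-0.604231) = -0.068320
x=1.510000, y=-0.068320: f=-0.412890 → y ← -0.068320 + 0.17·(-0.412890) = -0.138511
y(1.68) ≈ -0.1385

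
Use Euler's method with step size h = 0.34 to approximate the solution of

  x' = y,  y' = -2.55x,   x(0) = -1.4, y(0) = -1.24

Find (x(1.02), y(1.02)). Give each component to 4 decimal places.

-1.3024, 3.1402

Euler on (x,y): x_{n+1} = x_n + h·x', y_{n+1} = y_n + h·y'.
0.000000: (-1.400000, -1.240000); f=(-1.240000, 3.570000) → (-1.821600, -0.026200)
0.340000: (-1.821600, -0.026200); f=(-0.026200, 4.645080) → (-1.830508, 1.553127)
0.680000: (-1.830508, 1.553127); f=(1.553127, 4.667795) → (-1.302445, 3.140178)
(x(1.02), y(1.02)) ≈ (-1.3024, 3.1402)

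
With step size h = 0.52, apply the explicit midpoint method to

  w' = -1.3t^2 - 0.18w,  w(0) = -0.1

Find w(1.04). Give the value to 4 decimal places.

-0.5273

Midpoint: k1 = f(t_n, w_n); k2 = f(t_n + h/2, w_n + (h/2)·k1); w_{n+1} = w_n + h·k2.
t=0.000000, w=-0.100000:
  k1 = f(0.000000, -0.100000) = 0.018000
  k2 = f(0.260000, -0.095320) = -0.070722
  w ← -0.100000 + 0.52·(-0.070722) = -0.136776
t=0.520000, w=-0.136776:
  k1 = f(0.520000, -0.136776) = -0.326900
  k2 = f(0.780000, -0.221770) = -0.751001
  w ← -0.136776 + 0.52·(-0.751001) = -0.527296
w(1.04) ≈ -0.5273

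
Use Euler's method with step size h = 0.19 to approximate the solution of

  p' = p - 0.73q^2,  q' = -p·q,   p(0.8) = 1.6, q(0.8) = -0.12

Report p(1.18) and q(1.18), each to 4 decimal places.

Euler on (p,q): p_{n+1} = p_n + h·p', q_{n+1} = q_n + h·q'.
0.800000: (1.600000, -0.120000); f=(1.589488, 0.192000) → (1.902003, -0.083520)
0.990000: (1.902003, -0.083520); f=(1.896911, 0.158855) → (2.262416, -0.053337)
(p(1.18), q(1.18)) ≈ (2.2624, -0.0533)

2.2624, -0.0533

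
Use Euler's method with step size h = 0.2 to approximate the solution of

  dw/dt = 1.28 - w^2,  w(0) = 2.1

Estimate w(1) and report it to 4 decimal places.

Euler: w_{n+1} = w_n + h·f(t_n, w_n).
t=0.000000, w=2.100000: f=-3.130000 → w ← 2.100000 + 0.2·(-3.130000) = 1.474000
t=0.200000, w=1.474000: f=-0.892676 → w ← 1.474000 + 0.2·(-0.892676) = 1.295465
t=0.400000, w=1.295465: f=-0.398229 → w ← 1.295465 + 0.2·(-0.398229) = 1.215819
t=0.600000, w=1.215819: f=-0.198216 → w ← 1.215819 + 0.2·(-0.198216) = 1.176176
t=0.800000, w=1.176176: f=-0.103390 → w ← 1.176176 + 0.2·(-0.103390) = 1.155498
w(1) ≈ 1.1555

1.1555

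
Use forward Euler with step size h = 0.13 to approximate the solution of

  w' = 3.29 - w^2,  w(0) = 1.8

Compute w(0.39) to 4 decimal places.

Euler: w_{n+1} = w_n + h·f(t_n, w_n).
t=0.000000, w=1.800000: f=0.050000 → w ← 1.800000 + 0.13·0.050000 = 1.806500
t=0.130000, w=1.806500: f=0.026558 → w ← 1.806500 + 0.13·0.026558 = 1.809953
t=0.260000, w=1.809953: f=0.014072 → w ← 1.809953 + 0.13·0.014072 = 1.811782
w(0.39) ≈ 1.8118

1.8118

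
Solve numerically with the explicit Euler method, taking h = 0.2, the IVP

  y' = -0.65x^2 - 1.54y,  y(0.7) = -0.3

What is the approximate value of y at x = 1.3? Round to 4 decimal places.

-0.3601

Euler: y_{n+1} = y_n + h·f(x_n, y_n).
x=0.700000, y=-0.300000: f=0.143500 → y ← -0.300000 + 0.2·0.143500 = -0.271300
x=0.900000, y=-0.271300: f=-0.108698 → y ← -0.271300 + 0.2·(-0.108698) = -0.293040
x=1.100000, y=-0.293040: f=-0.335219 → y ← -0.293040 + 0.2·(-0.335219) = -0.360083
y(1.3) ≈ -0.3601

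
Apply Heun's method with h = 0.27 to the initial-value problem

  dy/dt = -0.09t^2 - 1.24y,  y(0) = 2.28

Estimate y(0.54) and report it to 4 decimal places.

1.1813

Heun: k1 = f(t_n, y_n); k2 = f(t_n + h, y_n + h·k1); y_{n+1} = y_n + (h/2)·(k1 + k2).
t=0.000000, y=2.280000:
  k1 = f(0.000000, 2.280000) = -2.827200
  k2 = f(0.270000, 1.516656) = -1.887214
  y ← 2.280000 + (0.27/2)·(-2.827200 + (-1.887214)) = 1.643554
t=0.270000, y=1.643554:
  k1 = f(0.270000, 1.643554) = -2.044568
  k2 = f(0.540000, 1.091521) = -1.379730
  y ← 1.643554 + (0.27/2)·(-2.044568 + (-1.379730)) = 1.181274
y(0.54) ≈ 1.1813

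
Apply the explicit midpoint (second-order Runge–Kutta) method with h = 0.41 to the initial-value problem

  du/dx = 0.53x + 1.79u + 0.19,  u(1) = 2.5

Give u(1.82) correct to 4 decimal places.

Midpoint: k1 = f(x_n, u_n); k2 = f(x_n + h/2, u_n + (h/2)·k1); u_{n+1} = u_n + h·k2.
x=1.000000, u=2.500000:
  k1 = f(1.000000, 2.500000) = 5.195000
  k2 = f(1.205000, 3.564975) = 7.209955
  u ← 2.500000 + 0.41·7.209955 = 5.456082
x=1.410000, u=5.456082:
  k1 = f(1.410000, 5.456082) = 10.703686
  k2 = f(1.615000, 7.650337) = 14.740054
  u ← 5.456082 + 0.41·14.740054 = 11.499504
u(1.82) ≈ 11.4995

11.4995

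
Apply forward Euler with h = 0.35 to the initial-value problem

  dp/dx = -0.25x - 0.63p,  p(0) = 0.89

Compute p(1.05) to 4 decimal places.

0.3364

Euler: p_{n+1} = p_n + h·f(x_n, p_n).
x=0.000000, p=0.890000: f=-0.560700 → p ← 0.890000 + 0.35·(-0.560700) = 0.693755
x=0.350000, p=0.693755: f=-0.524566 → p ← 0.693755 + 0.35·(-0.524566) = 0.510157
x=0.700000, p=0.510157: f=-0.496399 → p ← 0.510157 + 0.35·(-0.496399) = 0.336417
p(1.05) ≈ 0.3364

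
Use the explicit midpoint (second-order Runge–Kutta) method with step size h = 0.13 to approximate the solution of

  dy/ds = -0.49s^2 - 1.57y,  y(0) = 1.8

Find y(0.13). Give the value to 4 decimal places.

1.4698

Midpoint: k1 = f(s_n, y_n); k2 = f(s_n + h/2, y_n + (h/2)·k1); y_{n+1} = y_n + h·k2.
s=0.000000, y=1.800000:
  k1 = f(0.000000, 1.800000) = -2.826000
  k2 = f(0.065000, 1.616310) = -2.539677
  y ← 1.800000 + 0.13·(-2.539677) = 1.469842
y(0.13) ≈ 1.4698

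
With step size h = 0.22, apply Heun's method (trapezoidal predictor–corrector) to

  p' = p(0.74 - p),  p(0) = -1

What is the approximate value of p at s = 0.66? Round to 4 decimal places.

-6.3214

Heun: k1 = f(s_n, p_n); k2 = f(s_n + h, p_n + h·k1); p_{n+1} = p_n + (h/2)·(k1 + k2).
s=0.000000, p=-1.000000:
  k1 = f(0.000000, -1.000000) = -1.740000
  k2 = f(0.220000, -1.382800) = -2.935408
  p ← -1.000000 + (0.22/2)·(-1.740000 + (-2.935408)) = -1.514295
s=0.220000, p=-1.514295:
  k1 = f(0.220000, -1.514295) = -3.413667
  k2 = f(0.440000, -2.265302) = -6.807915
  p ← -1.514295 + (0.22/2)·(-3.413667 + (-6.807915)) = -2.638669
s=0.440000, p=-2.638669:
  k1 = f(0.440000, -2.638669) = -8.915188
  k2 = f(0.660000, -4.600010) = -24.564102
  p ← -2.638669 + (0.22/2)·(-8.915188 + (-24.564102)) = -6.321391
p(0.66) ≈ -6.3214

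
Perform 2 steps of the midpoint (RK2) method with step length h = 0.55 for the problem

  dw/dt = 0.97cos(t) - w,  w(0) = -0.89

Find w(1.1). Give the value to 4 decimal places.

0.1357

Midpoint: k1 = f(t_n, w_n); k2 = f(t_n + h/2, w_n + (h/2)·k1); w_{n+1} = w_n + h·k2.
t=0.000000, w=-0.890000:
  k1 = f(0.000000, -0.890000) = 1.860000
  k2 = f(0.275000, -0.378500) = 1.312052
  w ← -0.890000 + 0.55·1.312052 = -0.168371
t=0.550000, w=-0.168371:
  k1 = f(0.550000, -0.168371) = 0.995320
  k2 = f(0.825000, 0.105342) = 0.552858
  w ← -0.168371 + 0.55·0.552858 = 0.135701
w(1.1) ≈ 0.1357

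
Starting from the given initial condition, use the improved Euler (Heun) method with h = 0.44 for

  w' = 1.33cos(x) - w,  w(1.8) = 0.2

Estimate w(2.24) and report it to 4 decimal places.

Heun: k1 = f(x_n, w_n); k2 = f(x_n + h, w_n + h·k1); w_{n+1} = w_n + (h/2)·(k1 + k2).
x=1.800000, w=0.200000:
  k1 = f(1.800000, 0.200000) = -0.502179
  k2 = f(2.240000, -0.020959) = -0.804122
  w ← 0.200000 + (0.44/2)·(-0.502179 + (-0.804122)) = -0.087386
w(2.24) ≈ -0.0874

-0.0874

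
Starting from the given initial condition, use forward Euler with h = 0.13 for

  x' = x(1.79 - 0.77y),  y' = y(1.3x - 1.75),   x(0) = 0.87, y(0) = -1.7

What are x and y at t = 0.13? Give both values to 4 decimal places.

Euler on (x,y): x_{n+1} = x_n + h·x', y_{n+1} = y_n + h·y'.
0.000000: (0.870000, -1.700000); f=(2.696130, 1.052300) → (1.220497, -1.563201)
(x(0.13), y(0.13)) ≈ (1.2205, -1.5632)

1.2205, -1.5632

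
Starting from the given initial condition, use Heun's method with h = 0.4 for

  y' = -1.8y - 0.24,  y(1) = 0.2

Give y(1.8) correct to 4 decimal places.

-0.0364

Heun: k1 = f(t_n, y_n); k2 = f(t_n + h, y_n + h·k1); y_{n+1} = y_n + (h/2)·(k1 + k2).
t=1.000000, y=0.200000:
  k1 = f(1.000000, 0.200000) = -0.600000
  k2 = f(1.400000, -0.040000) = -0.168000
  y ← 0.200000 + (0.4/2)·(-0.600000 + (-0.168000)) = 0.046400
t=1.400000, y=0.046400:
  k1 = f(1.400000, 0.046400) = -0.323520
  k2 = f(1.800000, -0.083008) = -0.090586
  y ← 0.046400 + (0.4/2)·(-0.323520 + (-0.090586)) = -0.036421
y(1.8) ≈ -0.0364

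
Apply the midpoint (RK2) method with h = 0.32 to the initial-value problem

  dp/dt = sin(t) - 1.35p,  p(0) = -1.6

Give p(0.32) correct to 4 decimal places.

-1.0071

Midpoint: k1 = f(t_n, p_n); k2 = f(t_n + h/2, p_n + (h/2)·k1); p_{n+1} = p_n + h·k2.
t=0.000000, p=-1.600000:
  k1 = f(0.000000, -1.600000) = 2.160000
  k2 = f(0.160000, -1.254400) = 1.852758
  p ← -1.600000 + 0.32·1.852758 = -1.007117
p(0.32) ≈ -1.0071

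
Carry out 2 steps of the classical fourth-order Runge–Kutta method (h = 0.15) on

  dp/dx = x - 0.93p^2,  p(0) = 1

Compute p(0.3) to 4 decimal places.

RK4: k1 = f(x_n, p_n); k2 = f(x_n + h/2, p_n + (h/2)·k1); k3 = f(x_n + h/2, p_n + (h/2)·k2); k4 = f(x_n + h, p_n + h·k3); p_{n+1} = p_n + (h/6)·(k1 + 2k2 + 2k3 + k4).
x=0.000000, p=1.000000:
  k1 = f(0.000000, 1.000000) = -0.930000
  k2 = f(0.075000, 0.930250) = -0.729790
  k3 = f(0.075000, 0.945266) = -0.755980
  k4 = f(0.150000, 0.886603) = -0.581040
  p ← 1.000000 + (0.15/6)·(k1 + 2k2 + 2k3 + k4) = 0.887935
x=0.150000, p=0.887935:
  k1 = f(0.150000, 0.887935) = -0.583239
  k2 = f(0.225000, 0.844193) = -0.437775
  k3 = f(0.225000, 0.855102) = -0.455016
  k4 = f(0.300000, 0.819683) = -0.324849
  p ← 0.887935 + (0.15/6)·(k1 + 2k2 + 2k3 + k4) = 0.820594
p(0.3) ≈ 0.8206

0.8206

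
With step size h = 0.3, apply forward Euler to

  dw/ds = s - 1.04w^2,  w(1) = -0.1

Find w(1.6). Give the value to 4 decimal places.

Euler: w_{n+1} = w_n + h·f(s_n, w_n).
s=1.000000, w=-0.100000: f=0.989600 → w ← -0.100000 + 0.3·0.989600 = 0.196880
s=1.300000, w=0.196880: f=1.259688 → w ← 0.196880 + 0.3·1.259688 = 0.574786
w(1.6) ≈ 0.5748

0.5748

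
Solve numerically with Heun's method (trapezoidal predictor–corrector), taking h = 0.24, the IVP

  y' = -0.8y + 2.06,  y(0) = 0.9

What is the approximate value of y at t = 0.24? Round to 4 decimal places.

Heun: k1 = f(t_n, y_n); k2 = f(t_n + h, y_n + h·k1); y_{n+1} = y_n + (h/2)·(k1 + k2).
t=0.000000, y=0.900000:
  k1 = f(0.000000, 0.900000) = 1.340000
  k2 = f(0.240000, 1.221600) = 1.082720
  y ← 0.900000 + (0.24/2)·(1.340000 + 1.082720) = 1.190726
y(0.24) ≈ 1.1907

1.1907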